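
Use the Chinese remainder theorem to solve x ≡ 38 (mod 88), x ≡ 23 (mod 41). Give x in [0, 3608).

1622

Write x = 38 + 88·k. Then 88·k ≡ 23 − 38 ≡ 26 (mod 41).
Need 88⁻¹ mod 41. Extended Euclid on (41, 6):
41 = 6*6 + 5
6 = 1*5 + 1
5 = 5*1 + 0
Back-substitute:
1 = 6 − 5
1 = −41 + 7·6
88⁻¹ ≡ 7 (mod 41), so k ≡ 7·26 ≡ 18 (mod 41).
x = 38 + 88·18 = 1622.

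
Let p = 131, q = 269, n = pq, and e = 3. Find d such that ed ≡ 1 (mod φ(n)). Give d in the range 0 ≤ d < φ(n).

φ(n) = (p−1)(q−1) = 130·268 = 34840.
Need d with 3·d ≡ 1 (mod 34840). Apply the extended Euclidean algorithm:
34840 = 11613*3 + 1
3 = 3*1 + 0
Back-substitute:
1 = 34840 − 11613·3
So 3·(-11613) ≡ 1 (mod 34840), hence d ≡ -11613 ≡ 23227 (mod 34840).

23227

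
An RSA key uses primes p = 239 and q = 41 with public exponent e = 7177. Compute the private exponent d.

φ(n) = (p−1)(q−1) = 238·40 = 9520.
Need d with 7177·d ≡ 1 (mod 9520). Apply the extended Euclidean algorithm:
9520 = 1×7177 + 2343
7177 = 3×2343 + 148
2343 = 15×148 + 123
148 = 1×123 + 25
123 = 4×25 + 23
25 = 1×23 + 2
23 = 11×2 + 1
2 = 2×1 + 0
Back-substitute:
1 = 23 − 11·2
1 = −11·25 + 12·23
1 = 12·123 − 59·25
1 = −59·148 + 71·123
1 = 71·2343 − 1124·148
1 = −1124·7177 + 3443·2343
1 = 3443·9520 − 4567·7177
So 7177·(-4567) ≡ 1 (mod 9520), hence d ≡ -4567 ≡ 4953 (mod 9520).

4953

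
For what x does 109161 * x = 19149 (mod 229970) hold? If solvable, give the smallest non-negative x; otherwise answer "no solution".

1359

First find gcd(109161, 229970):
229970 = 2×109161 + 11648
109161 = 9×11648 + 4329
11648 = 2×4329 + 2990
4329 = 1×2990 + 1339
2990 = 2×1339 + 312
1339 = 4×312 + 91
312 = 3×91 + 39
91 = 2×39 + 13
39 = 3×13 + 0
gcd = 13 and 13 | 19149, so solutions exist. Divide through by 13: 8397x ≡ 1473 (mod 17690).
Now find 8397⁻¹ mod 17690:
17690 = 2*8397 + 896
8397 = 9*896 + 333
896 = 2*333 + 230
333 = 1*230 + 103
230 = 2*103 + 24
103 = 4*24 + 7
24 = 3*7 + 3
7 = 2*3 + 1
3 = 3*1 + 0
Back-substitute:
1 = 7 − 2·3
1 = −2·24 + 7·7
1 = 7·103 − 30·24
1 = −30·230 + 67·103
1 = 67·333 − 97·230
1 = −97·896 + 261·333
1 = 261·8397 − 2446·896
1 = −2446·17690 + 5153·8397
So 8397⁻¹ ≡ 5153 (mod 17690).
Then x ≡ 5153·1473 ≡ 1359 (mod 17690); the smallest non-negative solution is x = 1359.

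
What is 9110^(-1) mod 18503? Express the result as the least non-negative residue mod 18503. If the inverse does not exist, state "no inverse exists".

Run Euclid on (18503, 9110):
18503 = 2×9110 + 283
9110 = 32×283 + 54
283 = 5×54 + 13
54 = 4×13 + 2
13 = 6×2 + 1
2 = 2×1 + 0
gcd = 1, so the inverse exists. Back-substitute:
1 = 13 − 6·2
1 = −6·54 + 25·13
1 = 25·283 − 131·54
1 = −131·9110 + 4217·283
1 = 4217·18503 − 8565·9110
So 9110·(-8565) ≡ 1 (mod 18503), and -8565 ≡ 9938 (mod 18503).

9938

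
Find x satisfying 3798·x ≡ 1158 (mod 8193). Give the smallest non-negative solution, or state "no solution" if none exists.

First find gcd(3798, 8193):
8193 = 2*3798 + 597
3798 = 6*597 + 216
597 = 2*216 + 165
216 = 1*165 + 51
165 = 3*51 + 12
51 = 4*12 + 3
12 = 4*3 + 0
gcd = 3 and 3 | 1158, so solutions exist. Divide through by 3: 1266x ≡ 386 (mod 2731).
Now find 1266⁻¹ mod 2731:
2731 = 2*1266 + 199
1266 = 6*199 + 72
199 = 2*72 + 55
72 = 1*55 + 17
55 = 3*17 + 4
17 = 4*4 + 1
4 = 4*1 + 0
Back-substitute:
1 = 17 − 4·4
1 = −4·55 + 13·17
1 = 13·72 − 17·55
1 = −17·199 + 47·72
1 = 47·1266 − 299·199
1 = −299·2731 + 645·1266
So 1266⁻¹ ≡ 645 (mod 2731).
Then x ≡ 645·386 ≡ 449 (mod 2731); the smallest non-negative solution is x = 449.

449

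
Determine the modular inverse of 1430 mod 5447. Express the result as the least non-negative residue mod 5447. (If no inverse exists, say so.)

no inverse exists

Compute gcd(1430, 5447):
5447 = 3×1430 + 1157
1430 = 1×1157 + 273
1157 = 4×273 + 65
273 = 4×65 + 13
65 = 5×13 + 0
gcd(1430, 5447) = 13 ≠ 1, so 1430 has no multiplicative inverse modulo 5447.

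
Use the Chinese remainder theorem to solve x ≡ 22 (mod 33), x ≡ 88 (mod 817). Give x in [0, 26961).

Write x = 22 + 33·k. Then 33·k ≡ 88 − 22 ≡ 66 (mod 817).
Need 33⁻¹ mod 817. Extended Euclid on (817, 33):
817 = 24*33 + 25
33 = 1*25 + 8
25 = 3*8 + 1
8 = 8*1 + 0
Back-substitute:
1 = 25 − 3·8
1 = −3·33 + 4·25
1 = 4·817 − 99·33
33⁻¹ ≡ 718 (mod 817), so k ≡ 718·66 ≡ 2 (mod 817).
x = 22 + 33·2 = 88.

88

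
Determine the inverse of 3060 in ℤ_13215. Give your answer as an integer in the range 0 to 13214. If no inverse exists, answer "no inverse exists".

Compute gcd(3060, 13215):
13215 = 4*3060 + 975
3060 = 3*975 + 135
975 = 7*135 + 30
135 = 4*30 + 15
30 = 2*15 + 0
Since gcd = 15 > 1, 3060 is not a unit mod 13215.

no inverse exists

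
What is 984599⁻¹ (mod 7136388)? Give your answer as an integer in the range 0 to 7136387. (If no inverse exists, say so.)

Compute gcd(984599, 7136388):
7136388 = 7×984599 + 244195
984599 = 4×244195 + 7819
244195 = 31×7819 + 1806
7819 = 4×1806 + 595
1806 = 3×595 + 21
595 = 28×21 + 7
21 = 3×7 + 0
The gcd is 7, not 1, hence no inverse exists.

no inverse exists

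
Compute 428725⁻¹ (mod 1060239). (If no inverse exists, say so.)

540082

gcd(1060239, 428725) by repeated division:
1060239 = 2×428725 + 202789
428725 = 2×202789 + 23147
202789 = 8×23147 + 17613
23147 = 1×17613 + 5534
17613 = 3×5534 + 1011
5534 = 5×1011 + 479
1011 = 2×479 + 53
479 = 9×53 + 2
53 = 26×2 + 1
2 = 2×1 + 0
The gcd is 1. Working backward:
1 = 53 − 26·2
1 = −26·479 + 235·53
1 = 235·1011 − 496·479
1 = −496·5534 + 2715·1011
1 = 2715·17613 − 8641·5534
1 = −8641·23147 + 11356·17613
1 = 11356·202789 − 99489·23147
1 = −99489·428725 + 210334·202789
1 = 210334·1060239 − 520157·428725
Thus 428725·(-520157) ≡ 1 (mod 1060239); reducing, -520157 mod 1060239 = 540082.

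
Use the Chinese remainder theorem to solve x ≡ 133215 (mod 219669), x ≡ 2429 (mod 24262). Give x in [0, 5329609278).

Write x = 133215 + 219669·k. Then 219669·k ≡ 2429 − 133215 ≡ 14786 (mod 24262).
Need 219669⁻¹ mod 24262. Extended Euclid on (24262, 1311):
24262 = 18×1311 + 664
1311 = 1×664 + 647
664 = 1×647 + 17
647 = 38×17 + 1
17 = 17×1 + 0
Back-substitute:
1 = 647 − 38·17
1 = −38·664 + 39·647
1 = 39·1311 − 77·664
1 = −77·24262 + 1425·1311
219669⁻¹ ≡ 1425 (mod 24262), so k ≡ 1425·14786 ≡ 10634 (mod 24262).
x = 133215 + 219669·10634 = 2336093361.

2336093361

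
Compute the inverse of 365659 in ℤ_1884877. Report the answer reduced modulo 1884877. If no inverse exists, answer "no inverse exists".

1440724

Extended Euclidean algorithm:
1884877 = 5×365659 + 56582
365659 = 6×56582 + 26167
56582 = 2×26167 + 4248
26167 = 6×4248 + 679
4248 = 6×679 + 174
679 = 3×174 + 157
174 = 1×157 + 17
157 = 9×17 + 4
17 = 4×4 + 1
4 = 4×1 + 0
The gcd is 1. Working backward:
1 = 17 − 4·4
1 = −4·157 + 37·17
1 = 37·174 − 41·157
1 = −41·679 + 160·174
1 = 160·4248 − 1001·679
1 = −1001·26167 + 6166·4248
1 = 6166·56582 − 13333·26167
1 = −13333·365659 + 86164·56582
1 = 86164·1884877 − 444153·365659
Thus 365659·(-444153) ≡ 1 (mod 1884877); reducing, -444153 mod 1884877 = 1440724.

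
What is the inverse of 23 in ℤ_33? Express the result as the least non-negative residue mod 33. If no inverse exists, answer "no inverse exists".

23

Apply the Euclidean algorithm to 33 and 23:
33 = 1*23 + 10
23 = 2*10 + 3
10 = 3*3 + 1
3 = 3*1 + 0
Since gcd(23, 33) = 1, back-substitute to write 1 as a combination:
1 = 10 − 3·3
1 = −3·23 + 7·10
1 = 7·33 − 10·23
Thus 23·(-10) ≡ 1 (mod 33); reducing, -10 mod 33 = 23.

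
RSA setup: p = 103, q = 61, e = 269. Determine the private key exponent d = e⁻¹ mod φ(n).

φ(n) = (p−1)(q−1) = 102·60 = 6120.
Need d with 269·d ≡ 1 (mod 6120). Apply the extended Euclidean algorithm:
6120 = 22×269 + 202
269 = 1×202 + 67
202 = 3×67 + 1
67 = 67×1 + 0
Back-substitute:
1 = 202 − 3·67
1 = −3·269 + 4·202
1 = 4·6120 − 91·269
So 269·(-91) ≡ 1 (mod 6120), hence d ≡ -91 ≡ 6029 (mod 6120).

6029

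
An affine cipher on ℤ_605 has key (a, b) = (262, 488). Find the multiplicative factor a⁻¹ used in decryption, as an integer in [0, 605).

478

Extended Euclidean algorithm:
605 = 2·262 + 81
262 = 3·81 + 19
81 = 4·19 + 5
19 = 3·5 + 4
5 = 1·4 + 1
4 = 4·1 + 0
The gcd is 1. Working backward:
1 = 5 − 4
1 = −19 + 4·5
1 = 4·81 − 17·19
1 = −17·262 + 55·81
1 = 55·605 − 127·262
So 262·(-127) ≡ 1 (mod 605), and -127 ≡ 478 (mod 605).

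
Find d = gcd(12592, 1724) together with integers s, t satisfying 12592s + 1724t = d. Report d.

4

Euclidean algorithm:
12592 = 7×1724 + 524
1724 = 3×524 + 152
524 = 3×152 + 68
152 = 2×68 + 16
68 = 4×16 + 4
16 = 4×4 + 0
gcd(12592, 1724) = 4.
Express as a combination:
4 = 68 − 4·16
4 = −4·152 + 9·68
4 = 9·524 − 31·152
4 = −31·1724 + 102·524
4 = 102·12592 − 745·1724
So 4 = (102)·12592 + (-745)·1724.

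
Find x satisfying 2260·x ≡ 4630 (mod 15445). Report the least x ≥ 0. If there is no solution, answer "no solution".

2640

First find gcd(2260, 15445):
15445 = 6×2260 + 1885
2260 = 1×1885 + 375
1885 = 5×375 + 10
375 = 37×10 + 5
10 = 2×5 + 0
gcd = 5 and 5 | 4630, so solutions exist. Divide through by 5: 452x ≡ 926 (mod 3089).
Now find 452⁻¹ mod 3089:
3089 = 6*452 + 377
452 = 1*377 + 75
377 = 5*75 + 2
75 = 37*2 + 1
2 = 2*1 + 0
Back-substitute:
1 = 75 − 37·2
1 = −37·377 + 186·75
1 = 186·452 − 223·377
1 = −223·3089 + 1524·452
So 452⁻¹ ≡ 1524 (mod 3089).
Then x ≡ 1524·926 ≡ 2640 (mod 3089); the smallest non-negative solution is x = 2640.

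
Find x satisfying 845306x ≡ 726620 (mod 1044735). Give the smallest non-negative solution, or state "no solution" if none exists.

638245

First find gcd(845306, 1044735):
1044735 = 1*845306 + 199429
845306 = 4*199429 + 47590
199429 = 4*47590 + 9069
47590 = 5*9069 + 2245
9069 = 4*2245 + 89
2245 = 25*89 + 20
89 = 4*20 + 9
20 = 2*9 + 2
9 = 4*2 + 1
2 = 2*1 + 0
gcd = 1, so a unique solution mod 1044735 exists.
Back-substitute for the Bézout coefficients:
1 = 9 − 4·2
1 = −4·20 + 9·9
1 = 9·89 − 40·20
1 = −40·2245 + 1009·89
1 = 1009·9069 − 4076·2245
1 = −4076·47590 + 21389·9069
1 = 21389·199429 − 89632·47590
1 = −89632·845306 + 379917·199429
1 = 379917·1044735 − 469549·845306
So 845306·(-469549) ≡ 1 (mod 1044735), giving 845306⁻¹ ≡ 575186.
x ≡ 845306⁻¹·726620 ≡ 575186·726620 ≡ 638245 (mod 1044735).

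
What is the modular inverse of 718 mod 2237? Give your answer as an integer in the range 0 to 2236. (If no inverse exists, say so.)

Extended Euclidean algorithm:
2237 = 3·718 + 83
718 = 8·83 + 54
83 = 1·54 + 29
54 = 1·29 + 25
29 = 1·25 + 4
25 = 6·4 + 1
4 = 4·1 + 0
Since gcd(718, 2237) = 1, back-substitute to write 1 as a combination:
1 = 25 − 6·4
1 = −6·29 + 7·25
1 = 7·54 − 13·29
1 = −13·83 + 20·54
1 = 20·718 − 173·83
1 = −173·2237 + 539·718
So 718·539 ≡ 1 (mod 2237).

539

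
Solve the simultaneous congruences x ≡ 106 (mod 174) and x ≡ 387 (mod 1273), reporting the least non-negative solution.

70402

Write x = 106 + 174·k. Then 174·k ≡ 387 − 106 ≡ 281 (mod 1273).
Need 174⁻¹ mod 1273. Extended Euclid on (1273, 174):
1273 = 7×174 + 55
174 = 3×55 + 9
55 = 6×9 + 1
9 = 9×1 + 0
Back-substitute:
1 = 55 − 6·9
1 = −6·174 + 19·55
1 = 19·1273 − 139·174
174⁻¹ ≡ 1134 (mod 1273), so k ≡ 1134·281 ≡ 404 (mod 1273).
x = 106 + 174·404 = 70402.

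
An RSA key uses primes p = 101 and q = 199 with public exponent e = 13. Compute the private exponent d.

φ(n) = (p−1)(q−1) = 100·198 = 19800.
Need d with 13·d ≡ 1 (mod 19800). Apply the extended Euclidean algorithm:
19800 = 1523×13 + 1
13 = 13×1 + 0
Back-substitute:
1 = 19800 − 1523·13
So 13·(-1523) ≡ 1 (mod 19800), hence d ≡ -1523 ≡ 18277 (mod 19800).

18277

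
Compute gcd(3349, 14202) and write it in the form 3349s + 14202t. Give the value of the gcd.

Repeated division:
14202 = 4·3349 + 806
3349 = 4·806 + 125
806 = 6·125 + 56
125 = 2·56 + 13
56 = 4·13 + 4
13 = 3·4 + 1
4 = 4·1 + 0
gcd(3349, 14202) = 1.
Working backward:
1 = 13 − 3·4
1 = −3·56 + 13·13
1 = 13·125 − 29·56
1 = −29·806 + 187·125
1 = 187·3349 − 777·806
1 = −777·14202 + 3295·3349
So 1 = (-777)·14202 + (3295)·3349.

1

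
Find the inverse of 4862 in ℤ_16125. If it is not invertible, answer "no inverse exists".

Extended Euclidean algorithm:
16125 = 3·4862 + 1539
4862 = 3·1539 + 245
1539 = 6·245 + 69
245 = 3·69 + 38
69 = 1·38 + 31
38 = 1·31 + 7
31 = 4·7 + 3
7 = 2·3 + 1
3 = 3·1 + 0
Since gcd(4862, 16125) = 1, back-substitute to write 1 as a combination:
1 = 7 − 2·3
1 = −2·31 + 9·7
1 = 9·38 − 11·31
1 = −11·69 + 20·38
1 = 20·245 − 71·69
1 = −71·1539 + 446·245
1 = 446·4862 − 1409·1539
1 = −1409·16125 + 4673·4862
So 4862·4673 ≡ 1 (mod 16125).

4673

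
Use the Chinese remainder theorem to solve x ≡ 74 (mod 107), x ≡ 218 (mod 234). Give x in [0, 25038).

Write x = 74 + 107·k. Then 107·k ≡ 218 − 74 ≡ 144 (mod 234).
Need 107⁻¹ mod 234. Extended Euclid on (234, 107):
234 = 2×107 + 20
107 = 5×20 + 7
20 = 2×7 + 6
7 = 1×6 + 1
6 = 6×1 + 0
Back-substitute:
1 = 7 − 6
1 = −20 + 3·7
1 = 3·107 − 16·20
1 = −16·234 + 35·107
107⁻¹ ≡ 35 (mod 234), so k ≡ 35·144 ≡ 126 (mod 234).
x = 74 + 107·126 = 13556.

13556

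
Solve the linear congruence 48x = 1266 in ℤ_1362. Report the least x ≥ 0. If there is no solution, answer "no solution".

First find gcd(48, 1362):
1362 = 28×48 + 18
48 = 2×18 + 12
18 = 1×12 + 6
12 = 2×6 + 0
gcd = 6 and 6 | 1266, so solutions exist. Divide through by 6: 8x ≡ 211 (mod 227).
Now find 8⁻¹ mod 227:
227 = 28*8 + 3
8 = 2*3 + 2
3 = 1*2 + 1
2 = 2*1 + 0
Back-substitute:
1 = 3 − 2
1 = −8 + 3·3
1 = 3·227 − 85·8
So 8·(-85) ≡ 1 (mod 227), i.e. 8⁻¹ ≡ 142.
Then x ≡ 142·211 ≡ 225 (mod 227); the smallest non-negative solution is x = 225.

225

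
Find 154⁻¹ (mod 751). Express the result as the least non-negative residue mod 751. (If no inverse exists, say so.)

Run Euclid on (751, 154):
751 = 4·154 + 135
154 = 1·135 + 19
135 = 7·19 + 2
19 = 9·2 + 1
2 = 2·1 + 0
gcd = 1, so the inverse exists. Back-substitute:
1 = 19 − 9·2
1 = −9·135 + 64·19
1 = 64·154 − 73·135
1 = −73·751 + 356·154
So 154·356 ≡ 1 (mod 751).

356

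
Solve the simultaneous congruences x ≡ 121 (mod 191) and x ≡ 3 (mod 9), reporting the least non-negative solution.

Write x = 121 + 191·k. Then 191·k ≡ 3 − 121 ≡ 8 (mod 9).
Need 191⁻¹ mod 9. Extended Euclid on (9, 2):
9 = 4*2 + 1
2 = 2*1 + 0
Back-substitute:
1 = 9 − 4·2
191⁻¹ ≡ 5 (mod 9), so k ≡ 5·8 ≡ 4 (mod 9).
x = 121 + 191·4 = 885.

885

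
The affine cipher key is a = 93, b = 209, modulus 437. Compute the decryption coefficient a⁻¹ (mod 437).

47

Extended Euclidean algorithm:
437 = 4*93 + 65
93 = 1*65 + 28
65 = 2*28 + 9
28 = 3*9 + 1
9 = 9*1 + 0
The gcd is 1. Working backward:
1 = 28 − 3·9
1 = −3·65 + 7·28
1 = 7·93 − 10·65
1 = −10·437 + 47·93
So 93·47 ≡ 1 (mod 437).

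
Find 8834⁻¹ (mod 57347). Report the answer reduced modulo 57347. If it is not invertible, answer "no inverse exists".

11237

Extended Euclidean algorithm:
57347 = 6×8834 + 4343
8834 = 2×4343 + 148
4343 = 29×148 + 51
148 = 2×51 + 46
51 = 1×46 + 5
46 = 9×5 + 1
5 = 5×1 + 0
Since gcd(8834, 57347) = 1, back-substitute to write 1 as a combination:
1 = 46 − 9·5
1 = −9·51 + 10·46
1 = 10·148 − 29·51
1 = −29·4343 + 851·148
1 = 851·8834 − 1731·4343
1 = −1731·57347 + 11237·8834
So 8834·11237 ≡ 1 (mod 57347).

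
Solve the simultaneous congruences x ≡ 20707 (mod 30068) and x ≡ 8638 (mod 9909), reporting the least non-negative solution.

94193683

Write x = 20707 + 30068·k. Then 30068·k ≡ 8638 − 20707 ≡ 7749 (mod 9909).
Need 30068⁻¹ mod 9909. Extended Euclid on (9909, 341):
9909 = 29×341 + 20
341 = 17×20 + 1
20 = 20×1 + 0
Back-substitute:
1 = 341 − 17·20
1 = −17·9909 + 494·341
30068⁻¹ ≡ 494 (mod 9909), so k ≡ 494·7749 ≡ 3132 (mod 9909).
x = 20707 + 30068·3132 = 94193683.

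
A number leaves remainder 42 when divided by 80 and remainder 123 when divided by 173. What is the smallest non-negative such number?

Write x = 42 + 80·k. Then 80·k ≡ 123 − 42 ≡ 81 (mod 173).
Need 80⁻¹ mod 173. Extended Euclid on (173, 80):
173 = 2·80 + 13
80 = 6·13 + 2
13 = 6·2 + 1
2 = 2·1 + 0
Back-substitute:
1 = 13 − 6·2
1 = −6·80 + 37·13
1 = 37·173 − 80·80
80⁻¹ ≡ 93 (mod 173), so k ≡ 93·81 ≡ 94 (mod 173).
x = 42 + 80·94 = 7562.

7562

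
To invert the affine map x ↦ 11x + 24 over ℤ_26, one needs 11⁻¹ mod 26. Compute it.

Extended Euclidean algorithm:
26 = 2·11 + 4
11 = 2·4 + 3
4 = 1·3 + 1
3 = 3·1 + 0
Since gcd(11, 26) = 1, back-substitute to write 1 as a combination:
1 = 4 − 3
1 = −11 + 3·4
1 = 3·26 − 7·11
So 11·(-7) ≡ 1 (mod 26), and -7 ≡ 19 (mod 26).

19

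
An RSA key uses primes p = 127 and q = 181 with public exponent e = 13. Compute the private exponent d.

φ(n) = (p−1)(q−1) = 126·180 = 22680.
Need d with 13·d ≡ 1 (mod 22680). Apply the extended Euclidean algorithm:
22680 = 1744*13 + 8
13 = 1*8 + 5
8 = 1*5 + 3
5 = 1*3 + 2
3 = 1*2 + 1
2 = 2*1 + 0
Back-substitute:
1 = 3 − 2
1 = −5 + 2·3
1 = 2·8 − 3·5
1 = −3·13 + 5·8
1 = 5·22680 − 8723·13
So 13·(-8723) ≡ 1 (mod 22680), hence d ≡ -8723 ≡ 13957 (mod 22680).

13957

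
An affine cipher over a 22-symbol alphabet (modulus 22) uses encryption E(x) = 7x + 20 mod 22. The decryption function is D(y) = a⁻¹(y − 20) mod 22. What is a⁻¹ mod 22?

gcd(22, 7) by repeated division:
22 = 3*7 + 1
7 = 7*1 + 0
gcd = 1, so the inverse exists. Back-substitute:
1 = 22 − 3·7
Hence 7⁻¹ ≡ -3 ≡ 19 (mod 22).

19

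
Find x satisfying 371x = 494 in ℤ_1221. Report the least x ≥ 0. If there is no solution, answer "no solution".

235

First find gcd(371, 1221):
1221 = 3×371 + 108
371 = 3×108 + 47
108 = 2×47 + 14
47 = 3×14 + 5
14 = 2×5 + 4
5 = 1×4 + 1
4 = 4×1 + 0
gcd = 1, so a unique solution mod 1221 exists.
Back-substitute for the Bézout coefficients:
1 = 5 − 4
1 = −14 + 3·5
1 = 3·47 − 10·14
1 = −10·108 + 23·47
1 = 23·371 − 79·108
1 = −79·1221 + 260·371
So 371·(260) ≡ 1 (mod 1221), giving 371⁻¹ ≡ 260.
x ≡ 371⁻¹·494 ≡ 260·494 ≡ 235 (mod 1221).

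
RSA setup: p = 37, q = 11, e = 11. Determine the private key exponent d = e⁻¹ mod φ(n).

φ(n) = (p−1)(q−1) = 36·10 = 360.
Need d with 11·d ≡ 1 (mod 360). Apply the extended Euclidean algorithm:
360 = 32·11 + 8
11 = 1·8 + 3
8 = 2·3 + 2
3 = 1·2 + 1
2 = 2·1 + 0
Back-substitute:
1 = 3 − 2
1 = −8 + 3·3
1 = 3·11 − 4·8
1 = −4·360 + 131·11
So 11·131 ≡ 1 (mod 360), hence d = 131.

131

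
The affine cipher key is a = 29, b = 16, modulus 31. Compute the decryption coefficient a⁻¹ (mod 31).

15

Run Euclid on (31, 29):
31 = 1×29 + 2
29 = 14×2 + 1
2 = 2×1 + 0
The gcd is 1. Working backward:
1 = 29 − 14·2
1 = −14·31 + 15·29
So 29·15 ≡ 1 (mod 31).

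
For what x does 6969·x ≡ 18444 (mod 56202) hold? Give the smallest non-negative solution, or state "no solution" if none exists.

First find gcd(6969, 56202):
56202 = 8·6969 + 450
6969 = 15·450 + 219
450 = 2·219 + 12
219 = 18·12 + 3
12 = 4·3 + 0
gcd = 3 and 3 | 18444, so solutions exist. Divide through by 3: 2323x ≡ 6148 (mod 18734).
Now find 2323⁻¹ mod 18734:
18734 = 8*2323 + 150
2323 = 15*150 + 73
150 = 2*73 + 4
73 = 18*4 + 1
4 = 4*1 + 0
Back-substitute:
1 = 73 − 18·4
1 = −18·150 + 37·73
1 = 37·2323 − 573·150
1 = −573·18734 + 4621·2323
So 2323⁻¹ ≡ 4621 (mod 18734).
Then x ≡ 4621·6148 ≡ 9164 (mod 18734); the smallest non-negative solution is x = 9164.

9164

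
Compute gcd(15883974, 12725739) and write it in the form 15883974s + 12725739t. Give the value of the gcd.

Repeated division:
15883974 = 1×12725739 + 3158235
12725739 = 4×3158235 + 92799
3158235 = 34×92799 + 3069
92799 = 30×3069 + 729
3069 = 4×729 + 153
729 = 4×153 + 117
153 = 1×117 + 36
117 = 3×36 + 9
36 = 4×9 + 0
gcd(15883974, 12725739) = 9.
Express as a combination:
9 = 117 − 3·36
9 = −3·153 + 4·117
9 = 4·729 − 19·153
9 = −19·3069 + 80·729
9 = 80·92799 − 2419·3069
9 = −2419·3158235 + 82326·92799
9 = 82326·12725739 − 331723·3158235
9 = −331723·15883974 + 414049·12725739
So 9 = (-331723)·15883974 + (414049)·12725739.

9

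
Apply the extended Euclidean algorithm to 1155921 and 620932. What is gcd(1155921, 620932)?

Repeated division:
1155921 = 1×620932 + 534989
620932 = 1×534989 + 85943
534989 = 6×85943 + 19331
85943 = 4×19331 + 8619
19331 = 2×8619 + 2093
8619 = 4×2093 + 247
2093 = 8×247 + 117
247 = 2×117 + 13
117 = 9×13 + 0
gcd(1155921, 620932) = 13.
Express as a combination:
13 = 247 − 2·117
13 = −2·2093 + 17·247
13 = 17·8619 − 70·2093
13 = −70·19331 + 157·8619
13 = 157·85943 − 698·19331
13 = −698·534989 + 4345·85943
13 = 4345·620932 − 5043·534989
13 = −5043·1155921 + 9388·620932
So 13 = (-5043)·1155921 + (9388)·620932.

13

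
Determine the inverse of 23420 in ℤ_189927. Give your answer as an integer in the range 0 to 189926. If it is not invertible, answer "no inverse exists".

Run Euclid on (189927, 23420):
189927 = 8·23420 + 2567
23420 = 9·2567 + 317
2567 = 8·317 + 31
317 = 10·31 + 7
31 = 4·7 + 3
7 = 2·3 + 1
3 = 3·1 + 0
The gcd is 1. Working backward:
1 = 7 − 2·3
1 = −2·31 + 9·7
1 = 9·317 − 92·31
1 = −92·2567 + 745·317
1 = 745·23420 − 6797·2567
1 = −6797·189927 + 55121·23420
So 23420·55121 ≡ 1 (mod 189927).

55121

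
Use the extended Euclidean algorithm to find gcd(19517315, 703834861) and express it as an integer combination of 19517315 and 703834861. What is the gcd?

1

Euclidean algorithm:
703834861 = 36·19517315 + 1211521
19517315 = 16·1211521 + 132979
1211521 = 9·132979 + 14710
132979 = 9·14710 + 589
14710 = 24·589 + 574
589 = 1·574 + 15
574 = 38·15 + 4
15 = 3·4 + 3
4 = 1·3 + 1
3 = 3·1 + 0
gcd(19517315, 703834861) = 1.
Working backward:
1 = 4 − 3
1 = −15 + 4·4
1 = 4·574 − 153·15
1 = −153·589 + 157·574
1 = 157·14710 − 3921·589
1 = −3921·132979 + 35446·14710
1 = 35446·1211521 − 322935·132979
1 = −322935·19517315 + 5202406·1211521
1 = 5202406·703834861 − 187609551·19517315
So 1 = (5202406)·703834861 + (-187609551)·19517315.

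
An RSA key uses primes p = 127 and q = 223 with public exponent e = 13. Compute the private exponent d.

φ(n) = (p−1)(q−1) = 126·222 = 27972.
Need d with 13·d ≡ 1 (mod 27972). Apply the extended Euclidean algorithm:
27972 = 2151·13 + 9
13 = 1·9 + 4
9 = 2·4 + 1
4 = 4·1 + 0
Back-substitute:
1 = 9 − 2·4
1 = −2·13 + 3·9
1 = 3·27972 − 6455·13
So 13·(-6455) ≡ 1 (mod 27972), hence d ≡ -6455 ≡ 21517 (mod 27972).

21517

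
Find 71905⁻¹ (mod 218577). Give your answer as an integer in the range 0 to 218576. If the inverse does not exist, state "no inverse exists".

149002

Apply the Euclidean algorithm to 218577 and 71905:
218577 = 3*71905 + 2862
71905 = 25*2862 + 355
2862 = 8*355 + 22
355 = 16*22 + 3
22 = 7*3 + 1
3 = 3*1 + 0
The gcd is 1. Working backward:
1 = 22 − 7·3
1 = −7·355 + 113·22
1 = 113·2862 − 911·355
1 = −911·71905 + 22888·2862
1 = 22888·218577 − 69575·71905
Thus 71905·(-69575) ≡ 1 (mod 218577); reducing, -69575 mod 218577 = 149002.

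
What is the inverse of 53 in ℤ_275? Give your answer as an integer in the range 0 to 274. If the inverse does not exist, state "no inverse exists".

Run Euclid on (275, 53):
275 = 5·53 + 10
53 = 5·10 + 3
10 = 3·3 + 1
3 = 3·1 + 0
The gcd is 1. Working backward:
1 = 10 − 3·3
1 = −3·53 + 16·10
1 = 16·275 − 83·53
So 53·(-83) ≡ 1 (mod 275), and -83 ≡ 192 (mod 275).

192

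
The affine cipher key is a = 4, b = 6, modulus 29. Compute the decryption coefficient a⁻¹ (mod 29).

Run Euclid on (29, 4):
29 = 7*4 + 1
4 = 4*1 + 0
Since gcd(4, 29) = 1, back-substitute to write 1 as a combination:
1 = 29 − 7·4
Thus 4·(-7) ≡ 1 (mod 29); reducing, -7 mod 29 = 22.

22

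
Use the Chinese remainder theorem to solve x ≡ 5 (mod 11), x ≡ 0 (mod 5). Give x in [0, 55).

Write x = 5 + 11·k. Then 11·k ≡ 0 − 5 ≡ 0 (mod 5).
Need 11⁻¹ mod 5. Extended Euclid on (5, 1):
5 = 5*1 + 0
11⁻¹ ≡ 1 (mod 5), so k ≡ 1·0 ≡ 0 (mod 5).
x = 5 + 11·0 = 5.

5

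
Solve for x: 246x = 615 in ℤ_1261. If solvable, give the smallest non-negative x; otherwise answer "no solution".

633

First find gcd(246, 1261):
1261 = 5·246 + 31
246 = 7·31 + 29
31 = 1·29 + 2
29 = 14·2 + 1
2 = 2·1 + 0
gcd = 1, so a unique solution mod 1261 exists.
Back-substitute for the Bézout coefficients:
1 = 29 − 14·2
1 = −14·31 + 15·29
1 = 15·246 − 119·31
1 = −119·1261 + 610·246
So 246·(610) ≡ 1 (mod 1261), giving 246⁻¹ ≡ 610.
x ≡ 246⁻¹·615 ≡ 610·615 ≡ 633 (mod 1261).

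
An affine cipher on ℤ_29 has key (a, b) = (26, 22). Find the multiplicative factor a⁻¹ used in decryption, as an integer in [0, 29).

19

Run Euclid on (29, 26):
29 = 1*26 + 3
26 = 8*3 + 2
3 = 1*2 + 1
2 = 2*1 + 0
Since gcd(26, 29) = 1, back-substitute to write 1 as a combination:
1 = 3 − 2
1 = −26 + 9·3
1 = 9·29 − 10·26
Hence 26⁻¹ ≡ -10 ≡ 19 (mod 29).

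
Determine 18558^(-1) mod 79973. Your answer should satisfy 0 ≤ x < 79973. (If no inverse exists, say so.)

gcd(79973, 18558) by repeated division:
79973 = 4×18558 + 5741
18558 = 3×5741 + 1335
5741 = 4×1335 + 401
1335 = 3×401 + 132
401 = 3×132 + 5
132 = 26×5 + 2
5 = 2×2 + 1
2 = 2×1 + 0
gcd = 1, so the inverse exists. Back-substitute:
1 = 5 − 2·2
1 = −2·132 + 53·5
1 = 53·401 − 161·132
1 = −161·1335 + 536·401
1 = 536·5741 − 2305·1335
1 = −2305·18558 + 7451·5741
1 = 7451·79973 − 32109·18558
So 18558·(-32109) ≡ 1 (mod 79973), and -32109 ≡ 47864 (mod 79973).

47864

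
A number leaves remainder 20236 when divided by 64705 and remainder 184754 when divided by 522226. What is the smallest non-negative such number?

40396156

Write x = 20236 + 64705·k. Then 64705·k ≡ 184754 − 20236 ≡ 164518 (mod 522226).
Need 64705⁻¹ mod 522226. Extended Euclid on (522226, 64705):
522226 = 8*64705 + 4586
64705 = 14*4586 + 501
4586 = 9*501 + 77
501 = 6*77 + 39
77 = 1*39 + 38
39 = 1*38 + 1
38 = 38*1 + 0
Back-substitute:
1 = 39 − 38
1 = −77 + 2·39
1 = 2·501 − 13·77
1 = −13·4586 + 119·501
1 = 119·64705 − 1679·4586
1 = −1679·522226 + 13551·64705
64705⁻¹ ≡ 13551 (mod 522226), so k ≡ 13551·164518 ≡ 624 (mod 522226).
x = 20236 + 64705·624 = 40396156.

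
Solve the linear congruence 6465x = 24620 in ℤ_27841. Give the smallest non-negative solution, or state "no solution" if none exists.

15227

First find gcd(6465, 27841):
27841 = 4×6465 + 1981
6465 = 3×1981 + 522
1981 = 3×522 + 415
522 = 1×415 + 107
415 = 3×107 + 94
107 = 1×94 + 13
94 = 7×13 + 3
13 = 4×3 + 1
3 = 3×1 + 0
gcd = 1, so a unique solution mod 27841 exists.
Back-substitute for the Bézout coefficients:
1 = 13 − 4·3
1 = −4·94 + 29·13
1 = 29·107 − 33·94
1 = −33·415 + 128·107
1 = 128·522 − 161·415
1 = −161·1981 + 611·522
1 = 611·6465 − 1994·1981
1 = −1994·27841 + 8587·6465
So 6465·(8587) ≡ 1 (mod 27841), giving 6465⁻¹ ≡ 8587.
x ≡ 6465⁻¹·24620 ≡ 8587·24620 ≡ 15227 (mod 27841).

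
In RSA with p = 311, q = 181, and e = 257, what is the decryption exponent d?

φ(n) = (p−1)(q−1) = 310·180 = 55800.
Need d with 257·d ≡ 1 (mod 55800). Apply the extended Euclidean algorithm:
55800 = 217*257 + 31
257 = 8*31 + 9
31 = 3*9 + 4
9 = 2*4 + 1
4 = 4*1 + 0
Back-substitute:
1 = 9 − 2·4
1 = −2·31 + 7·9
1 = 7·257 − 58·31
1 = −58·55800 + 12593·257
So 257·12593 ≡ 1 (mod 55800), hence d = 12593.

12593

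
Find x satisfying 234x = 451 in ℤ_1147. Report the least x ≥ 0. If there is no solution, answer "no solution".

First find gcd(234, 1147):
1147 = 4*234 + 211
234 = 1*211 + 23
211 = 9*23 + 4
23 = 5*4 + 3
4 = 1*3 + 1
3 = 3*1 + 0
gcd = 1, so a unique solution mod 1147 exists.
Back-substitute for the Bézout coefficients:
1 = 4 − 3
1 = −23 + 6·4
1 = 6·211 − 55·23
1 = −55·234 + 61·211
1 = 61·1147 − 299·234
So 234·(-299) ≡ 1 (mod 1147), giving 234⁻¹ ≡ 848.
x ≡ 234⁻¹·451 ≡ 848·451 ≡ 497 (mod 1147).

497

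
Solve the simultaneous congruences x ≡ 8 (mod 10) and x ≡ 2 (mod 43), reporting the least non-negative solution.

Write x = 8 + 10·k. Then 10·k ≡ 2 − 8 ≡ 37 (mod 43).
Need 10⁻¹ mod 43. Extended Euclid on (43, 10):
43 = 4*10 + 3
10 = 3*3 + 1
3 = 3*1 + 0
Back-substitute:
1 = 10 − 3·3
1 = −3·43 + 13·10
10⁻¹ ≡ 13 (mod 43), so k ≡ 13·37 ≡ 8 (mod 43).
x = 8 + 10·8 = 88.

88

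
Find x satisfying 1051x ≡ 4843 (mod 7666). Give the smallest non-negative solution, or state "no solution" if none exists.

First find gcd(1051, 7666):
7666 = 7*1051 + 309
1051 = 3*309 + 124
309 = 2*124 + 61
124 = 2*61 + 2
61 = 30*2 + 1
2 = 2*1 + 0
gcd = 1, so a unique solution mod 7666 exists.
Back-substitute for the Bézout coefficients:
1 = 61 − 30·2
1 = −30·124 + 61·61
1 = 61·309 − 152·124
1 = −152·1051 + 517·309
1 = 517·7666 − 3771·1051
So 1051·(-3771) ≡ 1 (mod 7666), giving 1051⁻¹ ≡ 3895.
x ≡ 1051⁻¹·4843 ≡ 3895·4843 ≡ 5125 (mod 7666).

5125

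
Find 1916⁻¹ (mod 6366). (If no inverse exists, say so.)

no inverse exists

Euclidean algorithm on 6366, 1916:
6366 = 3·1916 + 618
1916 = 3·618 + 62
618 = 9·62 + 60
62 = 1·60 + 2
60 = 30·2 + 0
gcd(1916, 6366) = 2 ≠ 1, so 1916 has no multiplicative inverse modulo 6366.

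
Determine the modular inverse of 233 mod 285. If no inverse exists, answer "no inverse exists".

137

Extended Euclidean algorithm:
285 = 1*233 + 52
233 = 4*52 + 25
52 = 2*25 + 2
25 = 12*2 + 1
2 = 2*1 + 0
Since gcd(233, 285) = 1, back-substitute to write 1 as a combination:
1 = 25 − 12·2
1 = −12·52 + 25·25
1 = 25·233 − 112·52
1 = −112·285 + 137·233
So 233·137 ≡ 1 (mod 285).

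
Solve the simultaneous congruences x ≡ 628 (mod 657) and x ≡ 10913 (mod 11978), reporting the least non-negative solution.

Write x = 628 + 657·k. Then 657·k ≡ 10913 − 628 ≡ 10285 (mod 11978).
Need 657⁻¹ mod 11978. Extended Euclid on (11978, 657):
11978 = 18×657 + 152
657 = 4×152 + 49
152 = 3×49 + 5
49 = 9×5 + 4
5 = 1×4 + 1
4 = 4×1 + 0
Back-substitute:
1 = 5 − 4
1 = −49 + 10·5
1 = 10·152 − 31·49
1 = −31·657 + 134·152
1 = 134·11978 − 2443·657
657⁻¹ ≡ 9535 (mod 11978), so k ≡ 9535·10285 ≡ 3589 (mod 11978).
x = 628 + 657·3589 = 2358601.

2358601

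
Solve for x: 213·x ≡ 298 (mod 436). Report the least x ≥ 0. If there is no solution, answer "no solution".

First find gcd(213, 436):
436 = 2*213 + 10
213 = 21*10 + 3
10 = 3*3 + 1
3 = 3*1 + 0
gcd = 1, so a unique solution mod 436 exists.
Back-substitute for the Bézout coefficients:
1 = 10 − 3·3
1 = −3·213 + 64·10
1 = 64·436 − 131·213
So 213·(-131) ≡ 1 (mod 436), giving 213⁻¹ ≡ 305.
x ≡ 213⁻¹·298 ≡ 305·298 ≡ 202 (mod 436).

202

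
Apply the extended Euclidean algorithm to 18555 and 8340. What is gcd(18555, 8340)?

15

Repeated division:
18555 = 2*8340 + 1875
8340 = 4*1875 + 840
1875 = 2*840 + 195
840 = 4*195 + 60
195 = 3*60 + 15
60 = 4*15 + 0
gcd(18555, 8340) = 15.
Express as a combination:
15 = 195 − 3·60
15 = −3·840 + 13·195
15 = 13·1875 − 29·840
15 = −29·8340 + 129·1875
15 = 129·18555 − 287·8340
So 15 = (129)·18555 + (-287)·8340.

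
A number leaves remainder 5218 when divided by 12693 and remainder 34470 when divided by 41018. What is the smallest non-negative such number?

24604252

Write x = 5218 + 12693·k. Then 12693·k ≡ 34470 − 5218 ≡ 29252 (mod 41018).
Need 12693⁻¹ mod 41018. Extended Euclid on (41018, 12693):
41018 = 3×12693 + 2939
12693 = 4×2939 + 937
2939 = 3×937 + 128
937 = 7×128 + 41
128 = 3×41 + 5
41 = 8×5 + 1
5 = 5×1 + 0
Back-substitute:
1 = 41 − 8·5
1 = −8·128 + 25·41
1 = 25·937 − 183·128
1 = −183·2939 + 574·937
1 = 574·12693 − 2479·2939
1 = −2479·41018 + 8011·12693
12693⁻¹ ≡ 8011 (mod 41018), so k ≡ 8011·29252 ≡ 1938 (mod 41018).
x = 5218 + 12693·1938 = 24604252.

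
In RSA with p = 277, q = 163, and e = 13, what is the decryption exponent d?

φ(n) = (p−1)(q−1) = 276·162 = 44712.
Need d with 13·d ≡ 1 (mod 44712). Apply the extended Euclidean algorithm:
44712 = 3439·13 + 5
13 = 2·5 + 3
5 = 1·3 + 2
3 = 1·2 + 1
2 = 2·1 + 0
Back-substitute:
1 = 3 − 2
1 = −5 + 2·3
1 = 2·13 − 5·5
1 = −5·44712 + 17197·13
So 13·17197 ≡ 1 (mod 44712), hence d = 17197.

17197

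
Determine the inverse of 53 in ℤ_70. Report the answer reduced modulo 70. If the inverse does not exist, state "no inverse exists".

37

Apply the Euclidean algorithm to 70 and 53:
70 = 1×53 + 17
53 = 3×17 + 2
17 = 8×2 + 1
2 = 2×1 + 0
gcd = 1, so the inverse exists. Back-substitute:
1 = 17 − 8·2
1 = −8·53 + 25·17
1 = 25·70 − 33·53
So 53·(-33) ≡ 1 (mod 70), and -33 ≡ 37 (mod 70).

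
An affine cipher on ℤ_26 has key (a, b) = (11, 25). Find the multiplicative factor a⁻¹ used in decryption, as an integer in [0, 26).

19

Extended Euclidean algorithm:
26 = 2*11 + 4
11 = 2*4 + 3
4 = 1*3 + 1
3 = 3*1 + 0
The gcd is 1. Working backward:
1 = 4 − 3
1 = −11 + 3·4
1 = 3·26 − 7·11
Hence 11⁻¹ ≡ -7 ≡ 19 (mod 26).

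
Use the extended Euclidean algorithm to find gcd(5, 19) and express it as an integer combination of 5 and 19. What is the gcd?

Apply Euclid's algorithm to 19 and 5:
19 = 3×5 + 4
5 = 1×4 + 1
4 = 4×1 + 0
gcd(5, 19) = 1.
Back-substituting:
1 = 5 − 4
1 = −19 + 4·5
So 1 = (-1)·19 + (4)·5.

1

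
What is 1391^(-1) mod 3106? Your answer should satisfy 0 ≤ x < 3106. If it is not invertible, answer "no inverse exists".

1831

Apply the Euclidean algorithm to 3106 and 1391:
3106 = 2*1391 + 324
1391 = 4*324 + 95
324 = 3*95 + 39
95 = 2*39 + 17
39 = 2*17 + 5
17 = 3*5 + 2
5 = 2*2 + 1
2 = 2*1 + 0
Since gcd(1391, 3106) = 1, back-substitute to write 1 as a combination:
1 = 5 − 2·2
1 = −2·17 + 7·5
1 = 7·39 − 16·17
1 = −16·95 + 39·39
1 = 39·324 − 133·95
1 = −133·1391 + 571·324
1 = 571·3106 − 1275·1391
Thus 1391·(-1275) ≡ 1 (mod 3106); reducing, -1275 mod 3106 = 1831.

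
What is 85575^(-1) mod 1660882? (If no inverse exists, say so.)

201499

Run Euclid on (1660882, 85575):
1660882 = 19×85575 + 34957
85575 = 2×34957 + 15661
34957 = 2×15661 + 3635
15661 = 4×3635 + 1121
3635 = 3×1121 + 272
1121 = 4×272 + 33
272 = 8×33 + 8
33 = 4×8 + 1
8 = 8×1 + 0
Since gcd(85575, 1660882) = 1, back-substitute to write 1 as a combination:
1 = 33 − 4·8
1 = −4·272 + 33·33
1 = 33·1121 − 136·272
1 = −136·3635 + 441·1121
1 = 441·15661 − 1900·3635
1 = −1900·34957 + 4241·15661
1 = 4241·85575 − 10382·34957
1 = −10382·1660882 + 201499·85575
So 85575·201499 ≡ 1 (mod 1660882).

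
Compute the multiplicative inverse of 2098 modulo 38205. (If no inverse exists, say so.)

11782

Run Euclid on (38205, 2098):
38205 = 18*2098 + 441
2098 = 4*441 + 334
441 = 1*334 + 107
334 = 3*107 + 13
107 = 8*13 + 3
13 = 4*3 + 1
3 = 3*1 + 0
The gcd is 1. Working backward:
1 = 13 − 4·3
1 = −4·107 + 33·13
1 = 33·334 − 103·107
1 = −103·441 + 136·334
1 = 136·2098 − 647·441
1 = −647·38205 + 11782·2098
So 2098·11782 ≡ 1 (mod 38205).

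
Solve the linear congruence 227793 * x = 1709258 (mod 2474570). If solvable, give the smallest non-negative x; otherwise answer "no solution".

First find gcd(227793, 2474570):
2474570 = 10·227793 + 196640
227793 = 1·196640 + 31153
196640 = 6·31153 + 9722
31153 = 3·9722 + 1987
9722 = 4·1987 + 1774
1987 = 1·1774 + 213
1774 = 8·213 + 70
213 = 3·70 + 3
70 = 23·3 + 1
3 = 3·1 + 0
gcd = 1, so a unique solution mod 2474570 exists.
Back-substitute for the Bézout coefficients:
1 = 70 − 23·3
1 = −23·213 + 70·70
1 = 70·1774 − 583·213
1 = −583·1987 + 653·1774
1 = 653·9722 − 3195·1987
1 = −3195·31153 + 10238·9722
1 = 10238·196640 − 64623·31153
1 = −64623·227793 + 74861·196640
1 = 74861·2474570 − 813233·227793
So 227793·(-813233) ≡ 1 (mod 2474570), giving 227793⁻¹ ≡ 1661337.
x ≡ 227793⁻¹·1709258 ≡ 1661337·1709258 ≡ 347566 (mod 2474570).

347566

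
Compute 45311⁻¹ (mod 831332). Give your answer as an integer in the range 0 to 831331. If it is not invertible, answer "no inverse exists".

Run Euclid on (831332, 45311):
831332 = 18×45311 + 15734
45311 = 2×15734 + 13843
15734 = 1×13843 + 1891
13843 = 7×1891 + 606
1891 = 3×606 + 73
606 = 8×73 + 22
73 = 3×22 + 7
22 = 3×7 + 1
7 = 7×1 + 0
The gcd is 1. Working backward:
1 = 22 − 3·7
1 = −3·73 + 10·22
1 = 10·606 − 83·73
1 = −83·1891 + 259·606
1 = 259·13843 − 1896·1891
1 = −1896·15734 + 2155·13843
1 = 2155·45311 − 6206·15734
1 = −6206·831332 + 113863·45311
So 45311·113863 ≡ 1 (mod 831332).

113863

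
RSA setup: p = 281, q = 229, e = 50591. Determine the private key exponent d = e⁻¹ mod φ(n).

φ(n) = (p−1)(q−1) = 280·228 = 63840.
Need d with 50591·d ≡ 1 (mod 63840). Apply the extended Euclidean algorithm:
63840 = 1*50591 + 13249
50591 = 3*13249 + 10844
13249 = 1*10844 + 2405
10844 = 4*2405 + 1224
2405 = 1*1224 + 1181
1224 = 1*1181 + 43
1181 = 27*43 + 20
43 = 2*20 + 3
20 = 6*3 + 2
3 = 1*2 + 1
2 = 2*1 + 0
Back-substitute:
1 = 3 − 2
1 = −20 + 7·3
1 = 7·43 − 15·20
1 = −15·1181 + 412·43
1 = 412·1224 − 427·1181
1 = −427·2405 + 839·1224
1 = 839·10844 − 3783·2405
1 = −3783·13249 + 4622·10844
1 = 4622·50591 − 17649·13249
1 = −17649·63840 + 22271·50591
So 50591·22271 ≡ 1 (mod 63840), hence d = 22271.

22271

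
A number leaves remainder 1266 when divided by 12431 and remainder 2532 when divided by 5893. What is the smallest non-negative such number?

59993272

Write x = 1266 + 12431·k. Then 12431·k ≡ 2532 − 1266 ≡ 1266 (mod 5893).
Need 12431⁻¹ mod 5893. Extended Euclid on (5893, 645):
5893 = 9·645 + 88
645 = 7·88 + 29
88 = 3·29 + 1
29 = 29·1 + 0
Back-substitute:
1 = 88 − 3·29
1 = −3·645 + 22·88
1 = 22·5893 − 201·645
12431⁻¹ ≡ 5692 (mod 5893), so k ≡ 5692·1266 ≡ 4826 (mod 5893).
x = 1266 + 12431·4826 = 59993272.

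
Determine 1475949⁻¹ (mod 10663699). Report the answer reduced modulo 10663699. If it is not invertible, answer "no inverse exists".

7368690

Extended Euclidean algorithm:
10663699 = 7·1475949 + 332056
1475949 = 4·332056 + 147725
332056 = 2·147725 + 36606
147725 = 4·36606 + 1301
36606 = 28·1301 + 178
1301 = 7·178 + 55
178 = 3·55 + 13
55 = 4·13 + 3
13 = 4·3 + 1
3 = 3·1 + 0
The gcd is 1. Working backward:
1 = 13 − 4·3
1 = −4·55 + 17·13
1 = 17·178 − 55·55
1 = −55·1301 + 402·178
1 = 402·36606 − 11311·1301
1 = −11311·147725 + 45646·36606
1 = 45646·332056 − 102603·147725
1 = −102603·1475949 + 456058·332056
1 = 456058·10663699 − 3295009·1475949
Thus 1475949·(-3295009) ≡ 1 (mod 10663699); reducing, -3295009 mod 10663699 = 7368690.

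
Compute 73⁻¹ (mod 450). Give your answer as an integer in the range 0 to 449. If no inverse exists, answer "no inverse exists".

Apply the Euclidean algorithm to 450 and 73:
450 = 6×73 + 12
73 = 6×12 + 1
12 = 12×1 + 0
The gcd is 1. Working backward:
1 = 73 − 6·12
1 = −6·450 + 37·73
So 73·37 ≡ 1 (mod 450).

37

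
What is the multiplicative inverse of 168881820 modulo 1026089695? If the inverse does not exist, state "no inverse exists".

no inverse exists

Euclidean algorithm on 1026089695, 168881820:
1026089695 = 6·168881820 + 12798775
168881820 = 13·12798775 + 2497745
12798775 = 5·2497745 + 310050
2497745 = 8·310050 + 17345
310050 = 17·17345 + 15185
17345 = 1·15185 + 2160
15185 = 7·2160 + 65
2160 = 33·65 + 15
65 = 4·15 + 5
15 = 3·5 + 0
Since gcd = 5 > 1, 168881820 is not a unit mod 1026089695.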